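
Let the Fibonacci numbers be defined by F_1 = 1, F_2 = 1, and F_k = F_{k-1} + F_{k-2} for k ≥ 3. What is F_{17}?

Iterating the recurrence up to F_{13} = 233 and F_{12} = 144:
F_{14} = F_{13} + F_{12} = 233 + 144 = 377
F_{15} = F_{14} + F_{13} = 377 + 233 = 610
F_{16} = F_{15} + F_{14} = 610 + 377 = 987
F_{17} = F_{16} + F_{15} = 987 + 610 = 1597

1597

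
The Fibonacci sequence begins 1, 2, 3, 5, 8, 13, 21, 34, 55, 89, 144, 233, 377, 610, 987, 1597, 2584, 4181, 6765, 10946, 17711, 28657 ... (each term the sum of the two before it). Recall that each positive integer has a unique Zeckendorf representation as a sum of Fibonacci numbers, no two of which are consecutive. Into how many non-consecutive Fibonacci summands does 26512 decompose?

Greedy algorithm:
26512: greatest Fibonacci not exceeding it is 17711, leaving 8801
8801: greatest Fibonacci not exceeding it is 6765, leaving 2036
2036: greatest Fibonacci not exceeding it is 1597, leaving 439
439: greatest Fibonacci not exceeding it is 377, leaving 62
62: greatest Fibonacci not exceeding it is 55, leaving 7
7: greatest Fibonacci not exceeding it is 5, leaving 2
2: greatest Fibonacci not exceeding it is 2, leaving 0
26512 = 17711 + 6765 + 1597 + 377 + 55 + 5 + 2, which has 7 terms.

7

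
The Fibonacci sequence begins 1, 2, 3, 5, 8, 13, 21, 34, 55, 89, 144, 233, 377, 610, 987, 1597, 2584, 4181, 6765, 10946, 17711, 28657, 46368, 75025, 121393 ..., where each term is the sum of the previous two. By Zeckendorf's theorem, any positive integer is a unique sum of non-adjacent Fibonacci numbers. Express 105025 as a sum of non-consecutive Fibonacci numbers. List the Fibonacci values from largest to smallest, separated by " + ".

Repeatedly subtract the largest Fibonacci number that fits:
105025: greatest Fibonacci not exceeding it is 75025, leaving 30000
30000: greatest Fibonacci not exceeding it is 28657, leaving 1343
1343: greatest Fibonacci not exceeding it is 987, leaving 356
356: greatest Fibonacci not exceeding it is 233, leaving 123
123: greatest Fibonacci not exceeding it is 89, leaving 34
34: greatest Fibonacci not exceeding it is 34, leaving 0
So 105025 = 75025 + 28657 + 987 + 233 + 89 + 34, with no two terms consecutive in the sequence.

75025 + 28657 + 987 + 233 + 89 + 34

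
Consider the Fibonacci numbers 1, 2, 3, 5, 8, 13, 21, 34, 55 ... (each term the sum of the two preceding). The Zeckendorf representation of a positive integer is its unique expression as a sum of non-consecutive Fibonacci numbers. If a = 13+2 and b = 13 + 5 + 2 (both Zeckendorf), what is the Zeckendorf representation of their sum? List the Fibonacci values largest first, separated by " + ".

The two numbers are 15 and 20, so their sum is 35.
34 ≤ 35 < 55, so take 34; remainder 1
1 ≤ 1 < 2, so take 1; remainder 0

34 + 1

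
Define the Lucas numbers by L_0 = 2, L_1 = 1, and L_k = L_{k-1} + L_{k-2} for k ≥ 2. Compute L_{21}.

24476

Iterating the recurrence up to L_{15} = 1364 and L_{14} = 843:
L_{16} = L_{15} + L_{14} = 1364 + 843 = 2207
L_{17} = L_{16} + L_{15} = 2207 + 1364 = 3571
L_{18} = L_{17} + L_{16} = 3571 + 2207 = 5778
L_{19} = L_{18} + L_{17} = 5778 + 3571 = 9349
L_{20} = L_{19} + L_{18} = 9349 + 5778 = 15127
L_{21} = L_{20} + L_{19} = 15127 + 9349 = 24476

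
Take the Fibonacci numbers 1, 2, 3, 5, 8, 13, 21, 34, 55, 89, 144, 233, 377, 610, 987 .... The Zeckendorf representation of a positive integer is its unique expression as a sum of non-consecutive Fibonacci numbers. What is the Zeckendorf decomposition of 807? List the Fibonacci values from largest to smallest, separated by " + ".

610 + 144 + 34 + 13 + 5 + 1

610 ≤ 807 < 987, so take 610; remainder 197
144 ≤ 197 < 233, so take 144; remainder 53
34 ≤ 53 < 55, so take 34; remainder 19
13 ≤ 19 < 21, so take 13; remainder 6
5 ≤ 6 < 8, so take 5; remainder 1
1 ≤ 1 < 2, so take 1; remainder 0
So 807 = 610 + 144 + 34 + 13 + 5 + 1, with no two terms consecutive in the sequence.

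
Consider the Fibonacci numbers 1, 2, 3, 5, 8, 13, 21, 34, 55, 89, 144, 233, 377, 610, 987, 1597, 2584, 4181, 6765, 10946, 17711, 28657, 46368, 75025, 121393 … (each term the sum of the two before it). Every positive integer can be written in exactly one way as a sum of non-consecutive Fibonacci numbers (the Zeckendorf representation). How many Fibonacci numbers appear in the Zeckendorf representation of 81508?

7

take 75025 (≤ 81508); 81508 − 75025 = 6483
take 4181 (≤ 6483); 6483 − 4181 = 2302
take 1597 (≤ 2302); 2302 − 1597 = 705
take 610 (≤ 705); 705 − 610 = 95
take 89 (≤ 95); 95 − 89 = 6
take 5 (≤ 6); 6 − 5 = 1
take 1 (≤ 1); 1 − 1 = 0
81508 = 75025 + 4181 + 1597 + 610 + 89 + 5 + 1, which has 7 terms.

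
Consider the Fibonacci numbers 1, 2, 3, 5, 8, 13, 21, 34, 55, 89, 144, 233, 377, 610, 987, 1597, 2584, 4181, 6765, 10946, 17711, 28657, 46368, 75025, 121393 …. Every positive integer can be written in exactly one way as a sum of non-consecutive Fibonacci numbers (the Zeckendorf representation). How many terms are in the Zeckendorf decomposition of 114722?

5

75025 ≤ 114722 < 121393, so take 75025; remainder 39697
28657 ≤ 39697 < 46368, so take 28657; remainder 11040
10946 ≤ 11040 < 17711, so take 10946; remainder 94
89 ≤ 94 < 144, so take 89; remainder 5
5 ≤ 5 < 8, so take 5; remainder 0
114722 = 75025 + 28657 + 10946 + 89 + 5, which has 5 terms.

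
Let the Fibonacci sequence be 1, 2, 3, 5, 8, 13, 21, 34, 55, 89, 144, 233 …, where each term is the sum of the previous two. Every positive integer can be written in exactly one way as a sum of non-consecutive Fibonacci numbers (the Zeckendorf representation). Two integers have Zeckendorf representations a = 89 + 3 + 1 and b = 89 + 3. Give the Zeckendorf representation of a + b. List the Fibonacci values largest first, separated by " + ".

144 + 34 + 5 + 2

The two numbers are 93 and 92, so their sum is 185.
largest Fibonacci ≤ 185 is 144; 185 − 144 = 41
largest Fibonacci ≤ 41 is 34; 41 − 34 = 7
largest Fibonacci ≤ 7 is 5; 7 − 5 = 2
largest Fibonacci ≤ 2 is 2; 2 − 2 = 0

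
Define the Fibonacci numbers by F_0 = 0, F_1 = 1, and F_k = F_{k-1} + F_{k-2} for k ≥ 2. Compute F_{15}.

Iterating the recurrence up to F_{10} = 55 and F_{9} = 34:
F_{11} = F_{10} + F_{9} = 55 + 34 = 89
F_{12} = F_{11} + F_{10} = 89 + 55 = 144
F_{13} = F_{12} + F_{11} = 144 + 89 = 233
F_{14} = F_{13} + F_{12} = 233 + 144 = 377
F_{15} = F_{14} + F_{13} = 377 + 233 = 610

610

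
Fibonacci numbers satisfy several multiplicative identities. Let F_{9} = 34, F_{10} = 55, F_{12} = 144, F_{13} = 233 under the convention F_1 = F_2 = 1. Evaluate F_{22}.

By the addition formula F_{m+n} = F_m F_{n+1} + F_{m−1} F_n with m=10, n=12: F_{22} = 55·233 + 34·144 = 12815 + 4896 = 17711.

17711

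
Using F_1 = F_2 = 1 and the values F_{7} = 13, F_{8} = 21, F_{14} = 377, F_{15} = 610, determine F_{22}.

By the addition formula F_{m+n} = F_m F_{n+1} + F_{m−1} F_n with m=8, n=14: F_{22} = 21·610 + 13·377 = 12810 + 4901 = 17711.

17711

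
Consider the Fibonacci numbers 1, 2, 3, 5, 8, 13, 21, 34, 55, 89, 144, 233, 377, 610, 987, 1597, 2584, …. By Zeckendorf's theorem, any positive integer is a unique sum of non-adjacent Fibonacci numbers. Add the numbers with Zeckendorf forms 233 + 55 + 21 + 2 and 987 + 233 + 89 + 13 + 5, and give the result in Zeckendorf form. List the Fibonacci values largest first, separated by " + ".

1597 + 34 + 5 + 2

The two numbers are 311 and 1327, so their sum is 1638.
subtract 1597 from 1638: 41 remains
subtract 34 from 41: 7 remains
subtract 5 from 7: 2 remains
subtract 2 from 2: 0 remains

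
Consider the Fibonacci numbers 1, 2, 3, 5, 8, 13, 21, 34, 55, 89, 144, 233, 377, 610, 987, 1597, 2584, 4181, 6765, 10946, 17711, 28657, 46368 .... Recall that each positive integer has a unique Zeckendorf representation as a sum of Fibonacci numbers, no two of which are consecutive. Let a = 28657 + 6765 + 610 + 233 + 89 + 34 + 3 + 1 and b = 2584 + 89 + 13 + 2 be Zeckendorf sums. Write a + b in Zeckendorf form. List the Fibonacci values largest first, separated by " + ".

28657 + 6765 + 2584 + 987 + 55 + 21 + 8 + 3

The two numbers are 36392 and 2688, so their sum is 39080.
28657 ≤ 39080 < 46368, so take 28657; remainder 10423
6765 ≤ 10423 < 10946, so take 6765; remainder 3658
2584 ≤ 3658 < 4181, so take 2584; remainder 1074
987 ≤ 1074 < 1597, so take 987; remainder 87
55 ≤ 87 < 89, so take 55; remainder 32
21 ≤ 32 < 34, so take 21; remainder 11
8 ≤ 11 < 13, so take 8; remainder 3
3 ≤ 3 < 5, so take 3; remainder 0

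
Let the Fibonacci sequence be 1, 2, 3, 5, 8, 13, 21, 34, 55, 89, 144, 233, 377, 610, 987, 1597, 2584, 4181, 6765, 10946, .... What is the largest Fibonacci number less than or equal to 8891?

6765

6765 ≤ 8891 < 10946, so the largest Fibonacci number not exceeding 8891 is 6765.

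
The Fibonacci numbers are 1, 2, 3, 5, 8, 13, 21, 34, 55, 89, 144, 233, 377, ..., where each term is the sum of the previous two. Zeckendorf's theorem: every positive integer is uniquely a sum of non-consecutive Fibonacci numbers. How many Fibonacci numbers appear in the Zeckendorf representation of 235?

largest Fibonacci ≤ 235 is 233; 235 − 233 = 2
largest Fibonacci ≤ 2 is 2; 2 − 2 = 0
235 = 233 + 2, which has 2 terms.

2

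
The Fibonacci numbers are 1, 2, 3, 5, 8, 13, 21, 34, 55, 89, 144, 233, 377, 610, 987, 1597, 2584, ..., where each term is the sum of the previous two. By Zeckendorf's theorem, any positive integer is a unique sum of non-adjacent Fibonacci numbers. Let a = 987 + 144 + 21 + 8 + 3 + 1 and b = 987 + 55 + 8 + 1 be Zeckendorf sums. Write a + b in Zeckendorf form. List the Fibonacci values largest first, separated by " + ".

The two numbers are 1164 and 1051, so their sum is 2215.
Greedy algorithm:
2215: greatest Fibonacci not exceeding it is 1597, leaving 618
618: greatest Fibonacci not exceeding it is 610, leaving 8
8: greatest Fibonacci not exceeding it is 8, leaving 0

1597 + 610 + 8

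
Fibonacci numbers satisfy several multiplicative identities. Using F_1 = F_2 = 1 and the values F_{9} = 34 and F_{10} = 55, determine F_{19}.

4181

By F_{2k+1} = F_k² + F_{k+1}²: F_{19} = 34² + 55² = 1156 + 3025 = 4181.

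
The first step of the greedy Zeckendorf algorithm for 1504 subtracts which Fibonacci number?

987 ≤ 1504 < 1597, so the largest Fibonacci number not exceeding 1504 is 987.

987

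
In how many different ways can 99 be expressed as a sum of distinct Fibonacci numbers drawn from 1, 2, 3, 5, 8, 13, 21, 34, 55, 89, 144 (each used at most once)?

99 = 89+8+2 = 89+5+3+2 = 55+34+8+2 = 55+34+5+3+2 = 55+21+13+8+2 = … (1 more), for 6 in all.

6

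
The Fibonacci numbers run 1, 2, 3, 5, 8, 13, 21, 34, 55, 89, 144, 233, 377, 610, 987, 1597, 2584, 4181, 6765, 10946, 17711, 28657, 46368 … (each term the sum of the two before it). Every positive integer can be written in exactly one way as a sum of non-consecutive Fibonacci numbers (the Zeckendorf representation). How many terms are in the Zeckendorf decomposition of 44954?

Greedily peel off the largest Fibonacci term at each step:
44954: greatest Fibonacci not exceeding it is 28657, leaving 16297
16297: greatest Fibonacci not exceeding it is 10946, leaving 5351
5351: greatest Fibonacci not exceeding it is 4181, leaving 1170
1170: greatest Fibonacci not exceeding it is 987, leaving 183
183: greatest Fibonacci not exceeding it is 144, leaving 39
39: greatest Fibonacci not exceeding it is 34, leaving 5
5: greatest Fibonacci not exceeding it is 5, leaving 0
44954 = 28657 + 10946 + 4181 + 987 + 144 + 34 + 5, which has 7 terms.

7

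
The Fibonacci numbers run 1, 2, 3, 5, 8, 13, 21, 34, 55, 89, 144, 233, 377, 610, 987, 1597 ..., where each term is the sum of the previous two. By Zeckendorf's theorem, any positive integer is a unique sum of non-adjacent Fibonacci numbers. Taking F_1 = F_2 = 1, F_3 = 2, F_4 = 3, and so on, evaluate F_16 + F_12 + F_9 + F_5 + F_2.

F_16 + F_12 + F_9 + F_5 + F_2 = 987 + 144 + 34 + 5 + 1 = 1171.

1171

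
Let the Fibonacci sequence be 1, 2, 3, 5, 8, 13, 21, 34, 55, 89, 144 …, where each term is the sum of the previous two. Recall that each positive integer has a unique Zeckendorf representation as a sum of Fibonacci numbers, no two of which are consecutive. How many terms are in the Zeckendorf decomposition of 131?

take 89 (≤ 131); 131 − 89 = 42
take 34 (≤ 42); 42 − 34 = 8
take 8 (≤ 8); 8 − 8 = 0
131 = 89 + 34 + 8, which has 3 terms.

3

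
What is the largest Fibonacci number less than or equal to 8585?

6765 ≤ 8585 < 10946, so the largest Fibonacci number not exceeding 8585 is 6765.

6765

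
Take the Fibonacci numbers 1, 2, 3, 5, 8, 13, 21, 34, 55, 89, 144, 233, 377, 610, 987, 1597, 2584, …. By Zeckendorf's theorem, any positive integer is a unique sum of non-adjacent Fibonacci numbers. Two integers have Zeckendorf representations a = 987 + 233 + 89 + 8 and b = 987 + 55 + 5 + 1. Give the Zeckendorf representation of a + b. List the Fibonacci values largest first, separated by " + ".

1597 + 610 + 144 + 13 + 1

The two numbers are 1317 and 1048, so their sum is 2365.
2365: greatest Fibonacci not exceeding it is 1597, leaving 768
768: greatest Fibonacci not exceeding it is 610, leaving 158
158: greatest Fibonacci not exceeding it is 144, leaving 14
14: greatest Fibonacci not exceeding it is 13, leaving 1
1: greatest Fibonacci not exceeding it is 1, leaving 0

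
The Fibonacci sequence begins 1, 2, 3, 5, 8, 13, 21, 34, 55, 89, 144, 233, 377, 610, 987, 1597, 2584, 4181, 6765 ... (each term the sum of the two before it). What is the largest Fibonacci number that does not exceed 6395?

4181 ≤ 6395 < 6765, so the largest Fibonacci number not exceeding 6395 is 4181.

4181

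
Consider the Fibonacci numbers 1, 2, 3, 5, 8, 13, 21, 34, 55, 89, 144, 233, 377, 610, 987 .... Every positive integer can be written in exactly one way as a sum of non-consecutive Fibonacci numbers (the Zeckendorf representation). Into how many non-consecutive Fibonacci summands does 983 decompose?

Repeatedly subtract the largest Fibonacci number that fits:
983: greatest Fibonacci not exceeding it is 610, leaving 373
373: greatest Fibonacci not exceeding it is 233, leaving 140
140: greatest Fibonacci not exceeding it is 89, leaving 51
51: greatest Fibonacci not exceeding it is 34, leaving 17
17: greatest Fibonacci not exceeding it is 13, leaving 4
4: greatest Fibonacci not exceeding it is 3, leaving 1
1: greatest Fibonacci not exceeding it is 1, leaving 0
983 = 610 + 233 + 89 + 34 + 13 + 3 + 1, which has 7 terms.

7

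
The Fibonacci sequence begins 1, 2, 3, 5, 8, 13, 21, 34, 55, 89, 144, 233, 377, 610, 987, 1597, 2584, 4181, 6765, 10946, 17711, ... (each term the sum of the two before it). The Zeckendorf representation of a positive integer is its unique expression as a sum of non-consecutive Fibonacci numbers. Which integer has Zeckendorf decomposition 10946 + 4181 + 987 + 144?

16258

10946 + 4181 + 987 + 144 = 16258.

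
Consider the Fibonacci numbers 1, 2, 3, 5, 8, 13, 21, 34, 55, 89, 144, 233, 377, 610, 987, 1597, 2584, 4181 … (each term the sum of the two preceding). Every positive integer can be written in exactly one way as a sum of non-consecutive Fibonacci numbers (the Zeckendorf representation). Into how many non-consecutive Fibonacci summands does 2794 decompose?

5

Greedy algorithm:
2794 − 2584 = 210
210 − 144 = 66
66 − 55 = 11
11 − 8 = 3
3 − 3 = 0
2794 = 2584 + 144 + 55 + 8 + 3, which has 5 terms.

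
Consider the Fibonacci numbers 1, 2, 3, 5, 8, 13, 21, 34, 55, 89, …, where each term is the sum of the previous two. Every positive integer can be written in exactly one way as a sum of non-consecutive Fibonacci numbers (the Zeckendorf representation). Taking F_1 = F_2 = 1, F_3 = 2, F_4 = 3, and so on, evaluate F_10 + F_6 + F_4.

F_10 + F_6 + F_4 = 55 + 8 + 3 = 66.

66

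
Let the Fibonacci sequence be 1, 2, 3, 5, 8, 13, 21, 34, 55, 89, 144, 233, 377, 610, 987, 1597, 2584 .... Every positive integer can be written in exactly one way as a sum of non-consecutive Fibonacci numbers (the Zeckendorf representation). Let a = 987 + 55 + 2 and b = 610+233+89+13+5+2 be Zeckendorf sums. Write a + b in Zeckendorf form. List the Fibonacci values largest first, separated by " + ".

1597 + 377 + 21 + 1

The two numbers are 1044 and 952, so their sum is 1996.
1996 − 1597 = 399
399 − 377 = 22
22 − 21 = 1
1 − 1 = 0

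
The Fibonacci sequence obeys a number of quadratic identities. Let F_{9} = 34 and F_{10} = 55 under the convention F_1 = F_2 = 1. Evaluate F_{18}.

2584

By the doubling identity F_{2k} = F_k(2F_{k+1} − F_k): F_{18} = 34·(2·55 − 34) = 34·76 = 2584.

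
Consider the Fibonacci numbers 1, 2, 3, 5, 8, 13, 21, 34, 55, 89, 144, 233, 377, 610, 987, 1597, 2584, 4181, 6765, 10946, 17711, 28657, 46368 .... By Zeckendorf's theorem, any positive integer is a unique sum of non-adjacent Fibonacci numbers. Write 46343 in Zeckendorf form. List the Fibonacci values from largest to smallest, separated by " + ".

Greedily peel off the largest Fibonacci term at each step:
largest Fibonacci ≤ 46343 is 28657; 46343 − 28657 = 17686
largest Fibonacci ≤ 17686 is 10946; 17686 − 10946 = 6740
largest Fibonacci ≤ 6740 is 4181; 6740 − 4181 = 2559
largest Fibonacci ≤ 2559 is 1597; 2559 − 1597 = 962
largest Fibonacci ≤ 962 is 610; 962 − 610 = 352
largest Fibonacci ≤ 352 is 233; 352 − 233 = 119
largest Fibonacci ≤ 119 is 89; 119 − 89 = 30
largest Fibonacci ≤ 30 is 21; 30 − 21 = 9
largest Fibonacci ≤ 9 is 8; 9 − 8 = 1
largest Fibonacci ≤ 1 is 1; 1 − 1 = 0
So 46343 = 28657 + 10946 + 4181 + 1597 + 610 + 233 + 89 + 21 + 8 + 1, with no two terms consecutive in the sequence.

28657 + 10946 + 4181 + 1597 + 610 + 233 + 89 + 21 + 8 + 1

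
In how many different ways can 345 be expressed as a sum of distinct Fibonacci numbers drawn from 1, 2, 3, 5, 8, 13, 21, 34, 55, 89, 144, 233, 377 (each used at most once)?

345 = 233+89+21+2 = 233+89+13+8+2 = 233+55+34+21+2 = … (6 more), for 9 in all.

9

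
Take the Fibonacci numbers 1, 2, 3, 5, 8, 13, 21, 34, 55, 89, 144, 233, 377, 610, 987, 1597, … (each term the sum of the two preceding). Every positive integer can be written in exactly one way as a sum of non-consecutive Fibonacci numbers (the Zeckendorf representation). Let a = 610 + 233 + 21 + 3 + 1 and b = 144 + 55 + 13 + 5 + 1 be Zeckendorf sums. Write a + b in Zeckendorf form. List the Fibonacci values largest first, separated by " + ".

The two numbers are 868 and 218, so their sum is 1086.
987 ≤ 1086 < 1597, so take 987; remainder 99
89 ≤ 99 < 144, so take 89; remainder 10
8 ≤ 10 < 13, so take 8; remainder 2
2 ≤ 2 < 3, so take 2; remainder 0

987 + 89 + 8 + 2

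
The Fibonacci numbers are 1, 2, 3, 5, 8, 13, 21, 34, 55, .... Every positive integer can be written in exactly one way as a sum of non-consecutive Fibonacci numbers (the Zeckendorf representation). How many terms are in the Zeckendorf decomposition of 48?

Greedily peel off the largest Fibonacci term at each step:
34 ≤ 48 < 55, so take 34; remainder 14
13 ≤ 14 < 21, so take 13; remainder 1
1 ≤ 1 < 2, so take 1; remainder 0
48 = 34 + 13 + 1, which has 3 terms.

3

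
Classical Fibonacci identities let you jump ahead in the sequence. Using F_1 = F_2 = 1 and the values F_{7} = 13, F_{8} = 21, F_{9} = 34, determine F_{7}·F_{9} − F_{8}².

1

13·34 − 21² = 442 − 441 = 1. (Cassini's identity: F_{k−1}F_{k+1} − F_k² = (−1)^k.)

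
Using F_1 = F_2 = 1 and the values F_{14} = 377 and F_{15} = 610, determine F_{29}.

By F_{2k+1} = F_k² + F_{k+1}²: F_{29} = 377² + 610² = 142129 + 372100 = 514229.

514229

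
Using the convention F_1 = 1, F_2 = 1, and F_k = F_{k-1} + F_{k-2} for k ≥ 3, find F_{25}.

Iterating the recurrence up to F_{19} = 4181 and F_{18} = 2584:
F_{20} = F_{19} + F_{18} = 4181 + 2584 = 6765
F_{21} = F_{20} + F_{19} = 6765 + 4181 = 10946
F_{22} = F_{21} + F_{20} = 10946 + 6765 = 17711
F_{23} = F_{22} + F_{21} = 17711 + 10946 = 28657
F_{24} = F_{23} + F_{22} = 28657 + 17711 = 46368
F_{25} = F_{24} + F_{23} = 46368 + 28657 = 75025

75025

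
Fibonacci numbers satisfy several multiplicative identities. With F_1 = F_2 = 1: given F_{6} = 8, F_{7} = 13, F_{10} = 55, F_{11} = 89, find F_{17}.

1597

By the addition formula F_{m+n} = F_m F_{n+1} + F_{m−1} F_n with m=7, n=10: F_{17} = 13·89 + 8·55 = 1157 + 440 = 1597.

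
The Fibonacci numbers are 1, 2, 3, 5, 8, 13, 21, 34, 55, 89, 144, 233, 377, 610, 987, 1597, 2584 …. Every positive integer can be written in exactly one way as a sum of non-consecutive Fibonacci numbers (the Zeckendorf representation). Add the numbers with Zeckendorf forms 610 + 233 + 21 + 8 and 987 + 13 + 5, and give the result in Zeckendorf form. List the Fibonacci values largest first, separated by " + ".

1597 + 233 + 34 + 13

The two numbers are 872 and 1005, so their sum is 1877.
Greedy algorithm:
1877 − 1597 = 280
280 − 233 = 47
47 − 34 = 13
13 − 13 = 0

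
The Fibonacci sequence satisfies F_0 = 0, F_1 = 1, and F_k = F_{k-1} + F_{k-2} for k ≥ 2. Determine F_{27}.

196418

Iterating the recurrence up to F_{19} = 4181 and F_{18} = 2584:
F_{20} = F_{19} + F_{18} = 4181 + 2584 = 6765
F_{21} = F_{20} + F_{19} = 6765 + 4181 = 10946
F_{22} = F_{21} + F_{20} = 10946 + 6765 = 17711
F_{23} = F_{22} + F_{21} = 17711 + 10946 = 28657
F_{24} = F_{23} + F_{22} = 28657 + 17711 = 46368
F_{25} = F_{24} + F_{23} = 46368 + 28657 = 75025
F_{26} = F_{25} + F_{24} = 75025 + 46368 = 121393
F_{27} = F_{26} + F_{25} = 121393 + 75025 = 196418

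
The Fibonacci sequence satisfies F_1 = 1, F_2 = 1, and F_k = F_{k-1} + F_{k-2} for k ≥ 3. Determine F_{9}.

34

Iterating the recurrence up to F_{5} = 5 and F_{4} = 3:
F_{6} = F_{5} + F_{4} = 5 + 3 = 8
F_{7} = F_{6} + F_{5} = 8 + 5 = 13
F_{8} = F_{7} + F_{6} = 13 + 8 = 21
F_{9} = F_{8} + F_{7} = 21 + 13 = 34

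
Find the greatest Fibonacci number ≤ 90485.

75025 ≤ 90485 < 121393, so the largest Fibonacci number not exceeding 90485 is 75025.

75025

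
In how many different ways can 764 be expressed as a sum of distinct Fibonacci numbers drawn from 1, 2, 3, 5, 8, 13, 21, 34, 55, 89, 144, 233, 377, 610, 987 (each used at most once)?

14

Each representation comes from the Zeckendorf form by replacing some F_k with F_{k−1} + F_{k−2} where possible.
764 = 610+144+8+2 = 610+144+5+3+2 = 610+89+55+8+2 = 377+233+144+8+2 = … (10 more), for 14 in all.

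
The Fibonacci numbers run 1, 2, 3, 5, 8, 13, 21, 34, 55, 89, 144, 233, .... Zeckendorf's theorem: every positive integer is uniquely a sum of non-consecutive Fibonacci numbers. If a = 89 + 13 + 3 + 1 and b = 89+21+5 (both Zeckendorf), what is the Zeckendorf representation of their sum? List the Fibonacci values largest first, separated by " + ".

The two numbers are 106 and 115, so their sum is 221.
221: greatest Fibonacci not exceeding it is 144, leaving 77
77: greatest Fibonacci not exceeding it is 55, leaving 22
22: greatest Fibonacci not exceeding it is 21, leaving 1
1: greatest Fibonacci not exceeding it is 1, leaving 0

144 + 55 + 21 + 1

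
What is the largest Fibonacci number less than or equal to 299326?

196418 ≤ 299326 < 317811, so the largest Fibonacci number not exceeding 299326 is 196418.

196418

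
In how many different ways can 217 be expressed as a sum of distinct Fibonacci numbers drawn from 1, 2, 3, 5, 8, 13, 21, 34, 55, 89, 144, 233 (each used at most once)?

Each representation comes from the Zeckendorf form by replacing some F_k with F_{k−1} + F_{k−2} where possible.
217 = 144+55+13+5 = 144+55+13+3+2 = 144+34+21+13+5 = … (6 more), for 9 in all.

9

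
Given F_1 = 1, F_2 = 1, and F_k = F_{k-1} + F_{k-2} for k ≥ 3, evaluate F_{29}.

Iterating the recurrence up to F_{21} = 10946 and F_{20} = 6765:
F_{22} = F_{21} + F_{20} = 10946 + 6765 = 17711
F_{23} = F_{22} + F_{21} = 17711 + 10946 = 28657
F_{24} = F_{23} + F_{22} = 28657 + 17711 = 46368
F_{25} = F_{24} + F_{23} = 46368 + 28657 = 75025
F_{26} = F_{25} + F_{24} = 75025 + 46368 = 121393
F_{27} = F_{26} + F_{25} = 121393 + 75025 = 196418
F_{28} = F_{27} + F_{26} = 196418 + 121393 = 317811
F_{29} = F_{28} + F_{27} = 317811 + 196418 = 514229

514229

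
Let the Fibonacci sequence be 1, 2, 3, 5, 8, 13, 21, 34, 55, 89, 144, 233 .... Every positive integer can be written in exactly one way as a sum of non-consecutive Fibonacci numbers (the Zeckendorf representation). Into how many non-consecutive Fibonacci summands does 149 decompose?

144 ≤ 149 < 233, so take 144; remainder 5
5 ≤ 5 < 8, so take 5; remainder 0
149 = 144 + 5, which has 2 terms.

2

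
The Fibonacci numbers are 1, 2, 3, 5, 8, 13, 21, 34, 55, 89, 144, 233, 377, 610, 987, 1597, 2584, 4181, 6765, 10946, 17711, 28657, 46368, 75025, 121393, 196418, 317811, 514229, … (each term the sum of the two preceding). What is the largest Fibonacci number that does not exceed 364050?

317811

317811 ≤ 364050 < 514229, so the largest Fibonacci number not exceeding 364050 is 317811.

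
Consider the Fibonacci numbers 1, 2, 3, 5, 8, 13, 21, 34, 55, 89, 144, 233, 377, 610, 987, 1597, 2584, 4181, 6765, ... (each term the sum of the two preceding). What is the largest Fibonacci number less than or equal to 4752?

4181

4181 ≤ 4752 < 6765, so the largest Fibonacci number not exceeding 4752 is 4181.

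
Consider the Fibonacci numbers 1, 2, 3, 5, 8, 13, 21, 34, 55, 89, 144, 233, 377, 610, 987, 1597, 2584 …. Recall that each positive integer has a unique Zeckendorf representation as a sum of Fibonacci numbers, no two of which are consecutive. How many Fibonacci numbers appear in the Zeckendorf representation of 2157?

5

largest Fibonacci ≤ 2157 is 1597; 2157 − 1597 = 560
largest Fibonacci ≤ 560 is 377; 560 − 377 = 183
largest Fibonacci ≤ 183 is 144; 183 − 144 = 39
largest Fibonacci ≤ 39 is 34; 39 − 34 = 5
largest Fibonacci ≤ 5 is 5; 5 − 5 = 0
2157 = 1597 + 377 + 144 + 34 + 5, which has 5 terms.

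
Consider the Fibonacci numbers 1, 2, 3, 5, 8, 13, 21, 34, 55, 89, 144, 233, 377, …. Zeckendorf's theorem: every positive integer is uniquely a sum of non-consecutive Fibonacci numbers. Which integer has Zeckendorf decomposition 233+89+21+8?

233+89+21+8 = 351.

351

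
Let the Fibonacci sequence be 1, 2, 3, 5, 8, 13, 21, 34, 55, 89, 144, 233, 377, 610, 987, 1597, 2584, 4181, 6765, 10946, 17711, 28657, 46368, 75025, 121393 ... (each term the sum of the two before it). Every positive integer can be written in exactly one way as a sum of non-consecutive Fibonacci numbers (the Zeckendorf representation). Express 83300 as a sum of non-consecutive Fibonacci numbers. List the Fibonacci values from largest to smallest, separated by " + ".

75025 + 6765 + 987 + 377 + 144 + 2

Greedily peel off the largest Fibonacci term at each step:
subtract 75025 from 83300: 8275 remains
subtract 6765 from 8275: 1510 remains
subtract 987 from 1510: 523 remains
subtract 377 from 523: 146 remains
subtract 144 from 146: 2 remains
subtract 2 from 2: 0 remains
So 83300 = 75025 + 6765 + 987 + 377 + 144 + 2, with no two terms consecutive in the sequence.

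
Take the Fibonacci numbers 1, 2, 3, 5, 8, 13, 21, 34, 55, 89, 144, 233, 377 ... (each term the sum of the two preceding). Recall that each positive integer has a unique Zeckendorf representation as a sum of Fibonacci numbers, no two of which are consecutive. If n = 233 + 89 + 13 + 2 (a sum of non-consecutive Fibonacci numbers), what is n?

337

233 + 89 + 13 + 2 = 337.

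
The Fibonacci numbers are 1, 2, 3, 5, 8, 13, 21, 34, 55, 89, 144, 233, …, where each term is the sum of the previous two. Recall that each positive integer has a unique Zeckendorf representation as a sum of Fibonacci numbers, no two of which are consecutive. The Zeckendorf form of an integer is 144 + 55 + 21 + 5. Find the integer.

225

144 + 55 + 21 + 5 = 225.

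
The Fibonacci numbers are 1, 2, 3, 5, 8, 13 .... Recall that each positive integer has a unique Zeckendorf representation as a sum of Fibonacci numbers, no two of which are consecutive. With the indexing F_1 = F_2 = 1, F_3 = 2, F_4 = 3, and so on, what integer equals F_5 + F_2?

6

F_5 + F_2 = 5 + 1 = 6.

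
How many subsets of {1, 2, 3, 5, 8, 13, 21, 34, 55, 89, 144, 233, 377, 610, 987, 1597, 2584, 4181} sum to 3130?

3130 = 2584+377+144+21+3+1 = 2584+377+144+13+8+3+1 = 2584+377+89+55+21+3+1 = 1597+987+377+144+21+3+1 = 2584+377+89+55+13+8+3+1 = … (14 more), for 19 in all.

19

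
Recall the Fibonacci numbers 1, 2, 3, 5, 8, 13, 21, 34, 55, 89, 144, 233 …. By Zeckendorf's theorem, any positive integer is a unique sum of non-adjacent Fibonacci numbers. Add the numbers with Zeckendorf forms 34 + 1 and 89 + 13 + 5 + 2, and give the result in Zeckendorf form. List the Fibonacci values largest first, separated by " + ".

The two numbers are 35 and 109, so their sum is 144.
largest Fibonacci ≤ 144 is 144; 144 − 144 = 0

144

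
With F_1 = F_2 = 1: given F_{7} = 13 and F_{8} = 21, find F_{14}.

377

By the doubling identity F_{2k} = F_k(2F_{k+1} − F_k): F_{14} = 13·(2·21 − 13) = 13·29 = 377.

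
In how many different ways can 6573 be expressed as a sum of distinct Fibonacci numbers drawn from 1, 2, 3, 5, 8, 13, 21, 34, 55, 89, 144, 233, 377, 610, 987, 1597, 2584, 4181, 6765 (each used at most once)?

16

Each representation comes from the Zeckendorf form by replacing some F_k with F_{k−1} + F_{k−2} where possible.
6573 = 4181+1597+610+144+34+5+2 = 4181+1597+610+144+21+13+5+2 = 4181+1597+610+89+55+34+5+2 = 4181+1597+377+233+144+34+5+2 = 4181+1597+610+89+55+21+13+5+2 = … (11 more), for 16 in all.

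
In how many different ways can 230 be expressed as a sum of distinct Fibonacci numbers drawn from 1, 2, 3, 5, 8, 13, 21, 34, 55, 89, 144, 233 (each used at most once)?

5

Each representation comes from the Zeckendorf form by replacing some F_k with F_{k−1} + F_{k−2} where possible.
230 = 144+55+21+8+2 = 144+55+21+5+3+2 = 144+55+13+8+5+3+2 = 144+34+21+13+8+5+3+2 = 89+55+34+21+13+8+5+3+2 — 5 representations.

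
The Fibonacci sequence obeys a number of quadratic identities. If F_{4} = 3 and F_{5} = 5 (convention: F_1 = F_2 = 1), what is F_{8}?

By the doubling identity F_{2k} = F_k(2F_{k+1} − F_k): F_{8} = 3·(2·5 − 3) = 3·7 = 21.

21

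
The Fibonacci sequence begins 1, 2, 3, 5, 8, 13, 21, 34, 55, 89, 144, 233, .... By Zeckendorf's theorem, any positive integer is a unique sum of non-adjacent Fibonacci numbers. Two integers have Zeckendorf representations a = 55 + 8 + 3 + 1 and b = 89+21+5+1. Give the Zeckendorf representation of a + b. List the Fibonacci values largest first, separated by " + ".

144 + 34 + 5

The two numbers are 67 and 116, so their sum is 183.
144 ≤ 183 < 233, so take 144; remainder 39
34 ≤ 39 < 55, so take 34; remainder 5
5 ≤ 5 < 8, so take 5; remainder 0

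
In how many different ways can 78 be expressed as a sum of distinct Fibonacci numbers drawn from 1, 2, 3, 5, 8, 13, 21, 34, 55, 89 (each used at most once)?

5

Starting from the Zeckendorf form and repeatedly splitting a term F_k into F_{k−1} + F_{k−2} (when neither is already used) reaches every representation.
78 = 55+21+2 = 55+13+8+2 = 55+13+5+3+2 = 34+21+13+8+2 = 34+21+13+5+3+2 — 5 representations.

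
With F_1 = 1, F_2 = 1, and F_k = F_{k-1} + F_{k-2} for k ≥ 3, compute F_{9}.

34

Iterating the recurrence up to F_{2} = 1 and F_{1} = 1:
F_{3} = F_{2} + F_{1} = 1 + 1 = 2
F_{4} = F_{3} + F_{2} = 2 + 1 = 3
F_{5} = F_{4} + F_{3} = 3 + 2 = 5
F_{6} = F_{5} + F_{4} = 5 + 3 = 8
F_{7} = F_{6} + F_{5} = 8 + 5 = 13
F_{8} = F_{7} + F_{6} = 13 + 8 = 21
F_{9} = F_{8} + F_{7} = 21 + 13 = 34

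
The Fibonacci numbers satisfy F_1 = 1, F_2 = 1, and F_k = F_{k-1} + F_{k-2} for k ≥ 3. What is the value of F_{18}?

Iterating the recurrence up to F_{11} = 89 and F_{10} = 55:
F_{12} = F_{11} + F_{10} = 89 + 55 = 144
F_{13} = F_{12} + F_{11} = 144 + 89 = 233
F_{14} = F_{13} + F_{12} = 233 + 144 = 377
F_{15} = F_{14} + F_{13} = 377 + 233 = 610
F_{16} = F_{15} + F_{14} = 610 + 377 = 987
F_{17} = F_{16} + F_{15} = 987 + 610 = 1597
F_{18} = F_{17} + F_{16} = 1597 + 987 = 2584

2584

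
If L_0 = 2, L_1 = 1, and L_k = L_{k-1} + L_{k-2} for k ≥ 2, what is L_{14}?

Iterating the recurrence up to L_{9} = 76 and L_{8} = 47:
L_{10} = L_{9} + L_{8} = 76 + 47 = 123
L_{11} = L_{10} + L_{9} = 123 + 76 = 199
L_{12} = L_{11} + L_{10} = 199 + 123 = 322
L_{13} = L_{12} + L_{11} = 322 + 199 = 521
L_{14} = L_{13} + L_{12} = 521 + 322 = 843

843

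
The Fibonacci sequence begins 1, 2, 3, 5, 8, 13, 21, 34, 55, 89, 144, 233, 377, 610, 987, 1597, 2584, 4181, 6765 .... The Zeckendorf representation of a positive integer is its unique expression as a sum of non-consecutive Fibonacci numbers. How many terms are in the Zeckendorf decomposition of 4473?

5

Repeatedly subtract the largest Fibonacci number that fits:
4181 ≤ 4473 < 6765, so take 4181; remainder 292
233 ≤ 292 < 377, so take 233; remainder 59
55 ≤ 59 < 89, so take 55; remainder 4
3 ≤ 4 < 5, so take 3; remainder 1
1 ≤ 1 < 2, so take 1; remainder 0
4473 = 4181 + 233 + 55 + 3 + 1, which has 5 terms.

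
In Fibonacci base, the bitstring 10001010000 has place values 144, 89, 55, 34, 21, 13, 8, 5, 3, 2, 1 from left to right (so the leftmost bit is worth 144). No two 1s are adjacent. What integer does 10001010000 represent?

Summing the place values of the 1 bits: 144 + 21 + 8 = 173.

173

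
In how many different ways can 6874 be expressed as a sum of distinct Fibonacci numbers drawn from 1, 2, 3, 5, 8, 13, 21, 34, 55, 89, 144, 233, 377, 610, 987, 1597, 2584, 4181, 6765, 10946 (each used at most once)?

10

6874 = 6765+89+13+5+2 = 6765+55+34+13+5+2 = 4181+2584+89+13+5+2 = … (7 more), for 10 in all.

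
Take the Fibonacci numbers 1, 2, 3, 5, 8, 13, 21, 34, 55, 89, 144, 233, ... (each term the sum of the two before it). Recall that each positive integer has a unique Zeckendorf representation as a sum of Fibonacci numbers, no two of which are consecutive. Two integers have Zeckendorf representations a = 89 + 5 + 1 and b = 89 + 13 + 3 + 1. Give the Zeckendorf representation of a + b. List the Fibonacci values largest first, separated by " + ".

144 + 55 + 2

The two numbers are 95 and 106, so their sum is 201.
Greedily peel off the largest Fibonacci term at each step:
largest Fibonacci ≤ 201 is 144; 201 − 144 = 57
largest Fibonacci ≤ 57 is 55; 57 − 55 = 2
largest Fibonacci ≤ 2 is 2; 2 − 2 = 0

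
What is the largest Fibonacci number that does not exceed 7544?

6765 ≤ 7544 < 10946, so the largest Fibonacci number not exceeding 7544 is 6765.

6765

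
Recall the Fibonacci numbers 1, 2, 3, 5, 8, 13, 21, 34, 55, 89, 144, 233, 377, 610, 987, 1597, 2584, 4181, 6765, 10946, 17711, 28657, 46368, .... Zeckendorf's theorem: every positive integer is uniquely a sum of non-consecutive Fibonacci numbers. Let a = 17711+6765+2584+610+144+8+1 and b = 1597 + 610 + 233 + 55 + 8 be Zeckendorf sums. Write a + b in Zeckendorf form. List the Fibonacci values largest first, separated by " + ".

The two numbers are 27823 and 2503, so their sum is 30326.
30326 − 28657 = 1669
1669 − 1597 = 72
72 − 55 = 17
17 − 13 = 4
4 − 3 = 1
1 − 1 = 0

28657 + 1597 + 55 + 13 + 3 + 1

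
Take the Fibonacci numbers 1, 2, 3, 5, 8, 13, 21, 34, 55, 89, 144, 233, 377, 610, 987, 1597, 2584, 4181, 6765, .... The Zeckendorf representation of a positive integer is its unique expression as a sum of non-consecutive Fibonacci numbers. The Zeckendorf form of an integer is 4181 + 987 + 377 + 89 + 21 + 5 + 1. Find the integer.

5661

4181 + 987 + 377 + 89 + 21 + 5 + 1 = 5661.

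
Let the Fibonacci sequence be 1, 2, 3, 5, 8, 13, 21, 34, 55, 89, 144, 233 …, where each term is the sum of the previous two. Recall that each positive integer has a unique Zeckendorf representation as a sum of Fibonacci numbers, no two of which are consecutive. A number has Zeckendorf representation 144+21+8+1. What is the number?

174

144+21+8+1 = 174.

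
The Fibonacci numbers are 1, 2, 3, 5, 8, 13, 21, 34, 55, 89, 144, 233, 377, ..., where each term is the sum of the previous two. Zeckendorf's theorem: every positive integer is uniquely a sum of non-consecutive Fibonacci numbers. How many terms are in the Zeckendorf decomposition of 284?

Repeatedly subtract the largest Fibonacci number that fits:
233 ≤ 284 < 377, so take 233; remainder 51
34 ≤ 51 < 55, so take 34; remainder 17
13 ≤ 17 < 21, so take 13; remainder 4
3 ≤ 4 < 5, so take 3; remainder 1
1 ≤ 1 < 2, so take 1; remainder 0
284 = 233 + 34 + 13 + 3 + 1, which has 5 terms.

5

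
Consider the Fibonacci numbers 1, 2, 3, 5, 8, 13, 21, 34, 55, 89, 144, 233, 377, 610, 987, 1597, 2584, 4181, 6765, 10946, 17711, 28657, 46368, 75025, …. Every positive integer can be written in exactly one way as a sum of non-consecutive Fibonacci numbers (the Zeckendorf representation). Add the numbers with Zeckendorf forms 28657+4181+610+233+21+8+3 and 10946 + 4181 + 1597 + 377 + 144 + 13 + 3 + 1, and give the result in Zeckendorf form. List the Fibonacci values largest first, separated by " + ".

46368 + 4181 + 377 + 34 + 13 + 2

The two numbers are 33713 and 17262, so their sum is 50975.
Greedy algorithm:
take 46368 (≤ 50975); 50975 − 46368 = 4607
take 4181 (≤ 4607); 4607 − 4181 = 426
take 377 (≤ 426); 426 − 377 = 49
take 34 (≤ 49); 49 − 34 = 15
take 13 (≤ 15); 15 − 13 = 2
take 2 (≤ 2); 2 − 2 = 0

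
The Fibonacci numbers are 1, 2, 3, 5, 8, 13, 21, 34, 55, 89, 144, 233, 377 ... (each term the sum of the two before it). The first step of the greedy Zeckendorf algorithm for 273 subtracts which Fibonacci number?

233

233 ≤ 273 < 377, so the largest Fibonacci number not exceeding 273 is 233.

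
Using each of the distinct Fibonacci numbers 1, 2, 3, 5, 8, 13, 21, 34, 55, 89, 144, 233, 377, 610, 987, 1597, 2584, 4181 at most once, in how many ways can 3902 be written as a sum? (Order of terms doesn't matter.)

30

3902 = 2584+987+233+89+8+1 = 2584+987+233+89+5+3+1 = 2584+987+233+55+34+8+1 = … (27 more), for 30 in all.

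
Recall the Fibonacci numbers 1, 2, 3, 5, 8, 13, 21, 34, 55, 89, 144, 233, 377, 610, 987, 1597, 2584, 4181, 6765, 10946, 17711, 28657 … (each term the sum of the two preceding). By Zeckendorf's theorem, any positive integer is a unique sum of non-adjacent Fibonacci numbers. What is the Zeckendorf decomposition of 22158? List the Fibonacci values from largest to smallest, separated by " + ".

17711 + 4181 + 233 + 21 + 8 + 3 + 1

22158 − 17711 = 4447
4447 − 4181 = 266
266 − 233 = 33
33 − 21 = 12
12 − 8 = 4
4 − 3 = 1
1 − 1 = 0
So 22158 = 17711 + 4181 + 233 + 21 + 8 + 3 + 1, with no two terms consecutive in the sequence.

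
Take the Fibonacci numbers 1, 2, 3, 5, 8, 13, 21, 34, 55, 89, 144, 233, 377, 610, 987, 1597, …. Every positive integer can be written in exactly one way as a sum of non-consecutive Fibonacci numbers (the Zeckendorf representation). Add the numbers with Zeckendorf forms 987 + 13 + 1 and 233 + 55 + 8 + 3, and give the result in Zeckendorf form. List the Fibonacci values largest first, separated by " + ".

987 + 233 + 55 + 21 + 3 + 1

The two numbers are 1001 and 299, so their sum is 1300.
Greedily peel off the largest Fibonacci term at each step:
987 ≤ 1300 < 1597, so take 987; remainder 313
233 ≤ 313 < 377, so take 233; remainder 80
55 ≤ 80 < 89, so take 55; remainder 25
21 ≤ 25 < 34, so take 21; remainder 4
3 ≤ 4 < 5, so take 3; remainder 1
1 ≤ 1 < 2, so take 1; remainder 0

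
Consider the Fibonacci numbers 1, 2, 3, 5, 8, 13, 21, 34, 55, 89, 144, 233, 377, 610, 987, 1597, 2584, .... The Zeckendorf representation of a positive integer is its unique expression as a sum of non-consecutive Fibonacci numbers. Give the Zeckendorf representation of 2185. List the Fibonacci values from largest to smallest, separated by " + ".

1597 + 377 + 144 + 55 + 8 + 3 + 1

Repeatedly subtract the largest Fibonacci number that fits:
2185 − 1597 = 588
588 − 377 = 211
211 − 144 = 67
67 − 55 = 12
12 − 8 = 4
4 − 3 = 1
1 − 1 = 0
So 2185 = 1597 + 377 + 144 + 55 + 8 + 3 + 1, with no two terms consecutive in the sequence.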